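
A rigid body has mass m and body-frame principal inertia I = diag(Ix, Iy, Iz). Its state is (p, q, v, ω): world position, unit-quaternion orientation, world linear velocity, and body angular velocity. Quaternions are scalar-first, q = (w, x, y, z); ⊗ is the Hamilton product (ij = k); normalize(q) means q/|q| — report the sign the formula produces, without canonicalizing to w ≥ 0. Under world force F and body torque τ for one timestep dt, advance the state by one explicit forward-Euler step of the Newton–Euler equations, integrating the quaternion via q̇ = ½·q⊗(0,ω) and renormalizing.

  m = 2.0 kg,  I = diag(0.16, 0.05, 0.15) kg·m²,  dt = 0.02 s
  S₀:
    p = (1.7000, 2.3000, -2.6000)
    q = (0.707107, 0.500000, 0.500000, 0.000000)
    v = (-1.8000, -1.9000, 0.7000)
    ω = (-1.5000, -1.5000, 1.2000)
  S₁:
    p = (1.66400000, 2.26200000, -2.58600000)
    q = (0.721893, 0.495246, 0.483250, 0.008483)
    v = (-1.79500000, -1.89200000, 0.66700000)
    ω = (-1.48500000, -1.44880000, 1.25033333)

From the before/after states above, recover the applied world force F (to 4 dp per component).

Δv = v₁−v₀ = (0.00500000, 0.00800000, -0.03300000)
applied force F = (0.5000, 0.8000, -3.3000)

F = (0.5000, 0.8000, -3.3000)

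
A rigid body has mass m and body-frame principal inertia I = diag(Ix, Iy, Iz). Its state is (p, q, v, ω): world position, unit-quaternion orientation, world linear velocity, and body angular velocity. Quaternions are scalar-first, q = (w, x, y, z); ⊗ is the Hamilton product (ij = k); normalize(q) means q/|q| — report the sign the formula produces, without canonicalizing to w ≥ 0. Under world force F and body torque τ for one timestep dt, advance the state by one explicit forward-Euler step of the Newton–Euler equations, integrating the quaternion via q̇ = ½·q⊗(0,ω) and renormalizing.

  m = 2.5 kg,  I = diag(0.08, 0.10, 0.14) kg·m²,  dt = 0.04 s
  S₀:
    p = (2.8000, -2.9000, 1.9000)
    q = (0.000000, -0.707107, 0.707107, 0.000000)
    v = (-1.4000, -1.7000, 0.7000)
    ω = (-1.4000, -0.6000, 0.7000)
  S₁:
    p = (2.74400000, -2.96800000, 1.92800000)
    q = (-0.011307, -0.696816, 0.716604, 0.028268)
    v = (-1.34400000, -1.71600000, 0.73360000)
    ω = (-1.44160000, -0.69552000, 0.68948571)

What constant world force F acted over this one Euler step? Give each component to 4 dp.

F = (3.5000, -1.0000, 2.1000)

v₁ − v₀ = (0.05600000, -0.01600000, 0.03360000)
m·(v₁−v₀)/dt = (3.5000, -1.0000, 2.1000)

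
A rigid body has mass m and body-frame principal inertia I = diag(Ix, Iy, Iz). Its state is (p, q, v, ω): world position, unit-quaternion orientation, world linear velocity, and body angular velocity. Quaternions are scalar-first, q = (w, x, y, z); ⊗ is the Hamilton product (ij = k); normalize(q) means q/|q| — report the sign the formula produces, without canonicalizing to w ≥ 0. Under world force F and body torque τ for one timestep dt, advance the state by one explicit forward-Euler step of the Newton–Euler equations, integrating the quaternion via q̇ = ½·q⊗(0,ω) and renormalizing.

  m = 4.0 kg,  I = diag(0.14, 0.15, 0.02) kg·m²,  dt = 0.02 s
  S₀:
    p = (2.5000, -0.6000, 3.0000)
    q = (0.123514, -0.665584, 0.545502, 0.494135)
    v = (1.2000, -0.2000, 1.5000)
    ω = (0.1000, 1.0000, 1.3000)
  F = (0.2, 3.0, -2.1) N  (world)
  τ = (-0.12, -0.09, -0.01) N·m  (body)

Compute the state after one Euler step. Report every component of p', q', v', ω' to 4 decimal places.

p' = (2.5240, -0.6040, 3.0300)
q' = (0.1123, -0.6632, 0.5558, 0.4885)
v' = (1.2010, -0.1850, 1.4895)
ω' = (0.1070, 0.9859, 1.2890)

gyro term ω×Iω = (-0.1690, 0.0156, 0.0010)
(τ − ω×Iω)/I = (0.3500, -0.7040, -0.5500)
new body rate ω' = (0.1070, 0.9859, 1.2890)
q⊗(0,ω) = (-1.1213191, 0.2273690, 1.0381867, -0.5595660)
q' = normalize(q + ½dt·q⊗(0,ω)) = (0.1123, -0.6632, 0.5558, 0.4885)
linear accel F/m = (0.0500, 0.7500, -0.5250)
new position p' = (2.5240, -0.6040, 3.0300)
new velocity v' = (1.2010, -0.1850, 1.4895)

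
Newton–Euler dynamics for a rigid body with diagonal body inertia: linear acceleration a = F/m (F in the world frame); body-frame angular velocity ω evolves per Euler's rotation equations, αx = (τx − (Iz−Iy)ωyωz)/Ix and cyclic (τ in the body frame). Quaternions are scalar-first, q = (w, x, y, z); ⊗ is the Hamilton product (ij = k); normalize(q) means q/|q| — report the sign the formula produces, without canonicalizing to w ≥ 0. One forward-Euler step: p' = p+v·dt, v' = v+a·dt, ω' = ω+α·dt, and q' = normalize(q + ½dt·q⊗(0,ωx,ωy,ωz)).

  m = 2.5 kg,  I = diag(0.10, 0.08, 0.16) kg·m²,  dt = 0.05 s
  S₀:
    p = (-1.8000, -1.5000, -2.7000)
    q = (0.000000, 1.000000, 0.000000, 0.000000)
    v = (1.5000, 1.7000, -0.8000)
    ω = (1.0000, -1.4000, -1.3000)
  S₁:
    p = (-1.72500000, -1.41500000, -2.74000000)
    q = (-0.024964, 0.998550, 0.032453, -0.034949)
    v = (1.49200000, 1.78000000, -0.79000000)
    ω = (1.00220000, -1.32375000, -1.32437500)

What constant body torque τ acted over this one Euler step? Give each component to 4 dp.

ω₁ − ω₀ = (0.00220000, 0.07625000, -0.02437500)
gyro term ω₀×Iω₀ = (0.1456, 0.0780, 0.0280)
τ = I·(Δω/dt) + ω₀×(Iω₀) = (0.1500, 0.2000, -0.0500)

τ = (0.1500, 0.2000, -0.0500)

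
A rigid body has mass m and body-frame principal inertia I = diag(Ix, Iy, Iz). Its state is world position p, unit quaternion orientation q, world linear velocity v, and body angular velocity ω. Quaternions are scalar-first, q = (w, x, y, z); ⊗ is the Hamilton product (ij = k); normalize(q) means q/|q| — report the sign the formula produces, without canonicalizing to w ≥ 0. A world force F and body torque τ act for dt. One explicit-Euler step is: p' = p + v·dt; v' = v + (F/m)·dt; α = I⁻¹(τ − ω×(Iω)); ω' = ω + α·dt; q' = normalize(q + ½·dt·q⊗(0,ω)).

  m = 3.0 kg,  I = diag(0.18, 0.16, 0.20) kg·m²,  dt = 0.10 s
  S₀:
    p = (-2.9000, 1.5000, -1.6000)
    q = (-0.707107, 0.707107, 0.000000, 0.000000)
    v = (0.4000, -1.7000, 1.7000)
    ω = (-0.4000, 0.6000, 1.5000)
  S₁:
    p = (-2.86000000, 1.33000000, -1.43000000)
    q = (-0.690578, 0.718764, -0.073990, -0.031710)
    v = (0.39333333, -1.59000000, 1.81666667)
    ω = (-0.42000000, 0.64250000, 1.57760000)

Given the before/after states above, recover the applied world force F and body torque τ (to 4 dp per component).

velocity change Δv = (-0.00666667, 0.11000000, 0.11666667)
F = m·Δv/dt = (-0.2000, 3.3000, 3.5000)
rate change Δω = (-0.02000000, 0.04250000, 0.07760000)
τ = I·(Δω/dt) + ω₀×(Iω₀) = (0.0000, 0.0800, 0.1600)

F = (-0.2000, 3.3000, 3.5000)
τ = (0.0000, 0.0800, 0.1600)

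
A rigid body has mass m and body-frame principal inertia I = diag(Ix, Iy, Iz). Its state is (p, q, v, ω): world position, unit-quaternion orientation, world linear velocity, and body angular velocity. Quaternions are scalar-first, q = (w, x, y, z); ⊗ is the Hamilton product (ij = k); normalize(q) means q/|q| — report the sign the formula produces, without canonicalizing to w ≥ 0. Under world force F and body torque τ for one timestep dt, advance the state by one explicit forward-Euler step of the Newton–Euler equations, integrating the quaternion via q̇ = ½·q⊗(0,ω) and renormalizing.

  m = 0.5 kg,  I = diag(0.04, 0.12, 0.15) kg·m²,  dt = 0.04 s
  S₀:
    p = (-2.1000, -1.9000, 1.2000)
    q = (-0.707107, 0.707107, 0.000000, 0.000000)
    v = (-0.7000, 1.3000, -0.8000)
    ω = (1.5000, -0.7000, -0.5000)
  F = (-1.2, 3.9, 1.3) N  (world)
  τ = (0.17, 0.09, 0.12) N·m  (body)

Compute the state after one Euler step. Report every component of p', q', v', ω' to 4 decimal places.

p' = (-2.1280, -1.8480, 1.1680)
q' = (-0.7279, 0.6855, 0.0170, -0.0028)
v' = (-0.7960, 1.6120, -0.6960)
ω' = (1.6595, -0.6975, -0.4456)

new position p' = (-2.1280, -1.8480, 1.1680)
v' = v + a·dt = (-0.7960, 1.6120, -0.6960)
(τ − ω×Iω)/I = (3.9875, 0.0625, 1.3600)
ω' = ω + α·dt = (1.6595, -0.6975, -0.4456)
q⊗(0,ω) = (-1.0606605, -1.0606605, 0.8485284, -0.1414214)
q + ½dt·q⊗(0,ω), renormalized = (-0.7279, 0.6855, 0.0170, -0.0028)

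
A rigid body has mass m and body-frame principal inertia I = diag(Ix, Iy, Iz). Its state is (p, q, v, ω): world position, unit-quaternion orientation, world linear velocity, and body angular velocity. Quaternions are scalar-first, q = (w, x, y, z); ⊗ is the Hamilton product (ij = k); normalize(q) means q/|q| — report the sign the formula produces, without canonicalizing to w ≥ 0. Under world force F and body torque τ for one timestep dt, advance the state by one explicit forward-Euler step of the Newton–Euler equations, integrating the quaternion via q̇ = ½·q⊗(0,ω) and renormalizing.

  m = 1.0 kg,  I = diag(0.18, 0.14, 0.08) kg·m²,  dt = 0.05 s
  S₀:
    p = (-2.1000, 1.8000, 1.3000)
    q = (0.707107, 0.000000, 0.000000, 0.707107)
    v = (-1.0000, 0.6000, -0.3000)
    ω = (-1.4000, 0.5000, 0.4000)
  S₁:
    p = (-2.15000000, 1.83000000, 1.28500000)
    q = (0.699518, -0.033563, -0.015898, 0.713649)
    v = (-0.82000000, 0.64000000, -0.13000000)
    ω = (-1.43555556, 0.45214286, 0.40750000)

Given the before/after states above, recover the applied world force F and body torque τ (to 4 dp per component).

F = (3.6000, 0.8000, 3.4000)
τ = (-0.1400, -0.1900, 0.0400)

v₁ − v₀ = (0.18000000, 0.04000000, 0.17000000)
m·(v₁−v₀)/dt = (3.6000, 0.8000, 3.4000)
Δω = ω₁−ω₀ = (-0.03555556, -0.04785714, 0.00750000)
ω₀×(Iω₀) = (-0.0120, -0.0560, 0.0280)
applied torque τ = (-0.1400, -0.1900, 0.0400)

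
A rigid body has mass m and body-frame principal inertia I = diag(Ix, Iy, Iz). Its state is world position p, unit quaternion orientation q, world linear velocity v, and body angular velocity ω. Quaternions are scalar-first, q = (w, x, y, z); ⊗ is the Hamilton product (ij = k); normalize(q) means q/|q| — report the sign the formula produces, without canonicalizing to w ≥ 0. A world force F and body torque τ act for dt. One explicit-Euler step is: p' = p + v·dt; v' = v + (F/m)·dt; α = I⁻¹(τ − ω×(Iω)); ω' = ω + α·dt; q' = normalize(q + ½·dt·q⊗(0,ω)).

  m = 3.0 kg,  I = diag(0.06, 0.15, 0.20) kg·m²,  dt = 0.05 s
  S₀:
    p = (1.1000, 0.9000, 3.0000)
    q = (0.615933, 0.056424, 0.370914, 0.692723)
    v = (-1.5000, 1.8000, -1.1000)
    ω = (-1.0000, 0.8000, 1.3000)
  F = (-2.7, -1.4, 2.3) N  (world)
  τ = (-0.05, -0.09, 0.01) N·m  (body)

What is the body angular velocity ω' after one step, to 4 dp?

ω' = (-1.0850, 0.7093, 1.3205)

angular accel α = (-1.7000, -1.8133, 0.4100)
new body rate ω' = (-1.0850, 0.7093, 1.3205)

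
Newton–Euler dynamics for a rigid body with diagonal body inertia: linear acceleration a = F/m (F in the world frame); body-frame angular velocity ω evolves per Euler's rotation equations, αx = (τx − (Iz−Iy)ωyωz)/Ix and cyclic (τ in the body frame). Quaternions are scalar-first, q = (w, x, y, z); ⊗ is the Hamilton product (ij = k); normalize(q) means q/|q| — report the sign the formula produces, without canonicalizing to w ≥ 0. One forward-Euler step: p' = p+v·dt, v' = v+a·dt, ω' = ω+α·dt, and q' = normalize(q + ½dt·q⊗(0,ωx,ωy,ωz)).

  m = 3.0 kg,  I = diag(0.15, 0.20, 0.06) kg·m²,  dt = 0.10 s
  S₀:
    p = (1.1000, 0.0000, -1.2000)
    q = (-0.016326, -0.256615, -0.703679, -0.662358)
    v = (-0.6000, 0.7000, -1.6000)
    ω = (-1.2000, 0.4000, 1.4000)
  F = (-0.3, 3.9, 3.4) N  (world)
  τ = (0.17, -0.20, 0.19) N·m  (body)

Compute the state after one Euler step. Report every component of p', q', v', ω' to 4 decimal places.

p' = (1.0400, 0.0700, -1.3600)
q' = (0.0286, -0.2904, -0.6434, -0.7077)
v' = (-0.6100, 0.8300, -1.4867)
ω' = (-1.0344, 0.3756, 1.7567)

a = (-0.1000, 1.3000, 1.1333)
p + v·dt = (1.0400, 0.0700, -1.3600)
v + (F/m)dt = (-0.6100, 0.8300, -1.4867)
α = I⁻¹(τ − ω×Iω) = (1.6560, -0.2440, 3.5667)
ω' = ω + α·dt = (-1.0344, 0.3756, 1.7567)
2q̇ = q⊗(0,ω) = (0.9008348, -0.7006162, 1.1475602, -0.9699172)
q' = normalize(q + ½dt·q⊗(0,ω)) = (0.0286, -0.2904, -0.6434, -0.7077)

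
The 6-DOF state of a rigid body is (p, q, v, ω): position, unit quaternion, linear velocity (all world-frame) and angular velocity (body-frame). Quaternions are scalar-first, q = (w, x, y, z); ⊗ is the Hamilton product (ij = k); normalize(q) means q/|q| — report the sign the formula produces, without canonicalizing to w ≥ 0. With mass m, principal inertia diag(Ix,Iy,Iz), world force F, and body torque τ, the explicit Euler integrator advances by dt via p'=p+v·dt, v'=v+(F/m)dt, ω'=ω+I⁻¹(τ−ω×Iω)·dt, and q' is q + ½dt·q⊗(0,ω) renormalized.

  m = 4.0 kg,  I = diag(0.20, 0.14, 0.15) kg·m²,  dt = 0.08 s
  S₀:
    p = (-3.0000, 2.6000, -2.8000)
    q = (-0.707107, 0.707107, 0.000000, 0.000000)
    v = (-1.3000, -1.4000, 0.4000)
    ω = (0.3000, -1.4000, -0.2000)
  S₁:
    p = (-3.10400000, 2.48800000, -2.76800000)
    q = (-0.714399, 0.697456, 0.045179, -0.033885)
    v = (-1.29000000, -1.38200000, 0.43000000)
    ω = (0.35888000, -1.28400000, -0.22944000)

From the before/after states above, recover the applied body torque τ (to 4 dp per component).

τ = (0.1500, 0.2000, -0.0300)

ω₁ − ω₀ = (0.05888000, 0.11600000, -0.02944000)
ω₀×(Iω₀) = (0.0028, -0.0030, 0.0252)
τ = I·(Δω/dt) + ω₀×(Iω₀) = (0.1500, 0.2000, -0.0300)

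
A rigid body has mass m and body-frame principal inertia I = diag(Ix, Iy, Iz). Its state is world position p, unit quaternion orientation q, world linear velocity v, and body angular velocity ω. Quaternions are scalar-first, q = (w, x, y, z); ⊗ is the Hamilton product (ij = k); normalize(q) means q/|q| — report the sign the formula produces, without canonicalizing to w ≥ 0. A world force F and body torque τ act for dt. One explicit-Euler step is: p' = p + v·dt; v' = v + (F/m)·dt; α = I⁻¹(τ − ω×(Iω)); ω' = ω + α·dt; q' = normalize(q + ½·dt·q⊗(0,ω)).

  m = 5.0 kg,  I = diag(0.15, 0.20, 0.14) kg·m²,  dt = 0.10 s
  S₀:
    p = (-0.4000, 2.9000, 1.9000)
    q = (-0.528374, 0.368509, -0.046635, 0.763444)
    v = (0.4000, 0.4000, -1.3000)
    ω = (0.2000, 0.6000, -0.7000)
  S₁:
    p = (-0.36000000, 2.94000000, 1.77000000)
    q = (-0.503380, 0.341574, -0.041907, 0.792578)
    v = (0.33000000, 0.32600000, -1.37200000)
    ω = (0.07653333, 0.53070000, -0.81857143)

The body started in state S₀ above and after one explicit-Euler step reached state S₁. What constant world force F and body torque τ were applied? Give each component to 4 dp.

F = (-3.5000, -3.7000, -3.6000)
τ = (-0.1600, -0.1400, -0.1600)

ω₁ − ω₀ = (-0.12346667, -0.06930000, -0.11857143)
applied torque τ = (-0.1600, -0.1400, -0.1600)
Δv = v₁−v₀ = (-0.07000000, -0.07400000, -0.07200000)
m·(v₁−v₀)/dt = (-3.5000, -3.7000, -3.6000)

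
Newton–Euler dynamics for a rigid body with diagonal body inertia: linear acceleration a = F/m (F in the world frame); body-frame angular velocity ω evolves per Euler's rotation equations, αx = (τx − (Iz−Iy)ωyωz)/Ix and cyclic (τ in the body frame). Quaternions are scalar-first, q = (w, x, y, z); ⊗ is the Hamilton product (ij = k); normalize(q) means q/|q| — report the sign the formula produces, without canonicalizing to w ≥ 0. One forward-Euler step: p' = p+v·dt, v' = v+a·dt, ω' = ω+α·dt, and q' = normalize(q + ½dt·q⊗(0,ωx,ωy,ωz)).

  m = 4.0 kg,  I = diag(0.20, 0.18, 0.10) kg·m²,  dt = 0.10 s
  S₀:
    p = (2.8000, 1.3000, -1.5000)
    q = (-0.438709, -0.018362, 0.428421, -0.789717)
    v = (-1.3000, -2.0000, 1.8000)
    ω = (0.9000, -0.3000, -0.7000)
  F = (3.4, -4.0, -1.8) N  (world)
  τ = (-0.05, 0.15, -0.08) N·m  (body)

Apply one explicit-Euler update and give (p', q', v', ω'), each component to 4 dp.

a = (0.8500, -1.0000, -0.4500)
p' = p + v·dt = (2.6700, 1.1000, -1.3200)
new velocity v' = (-1.2150, -2.1000, 1.7550)
(τ − ω×Iω)/I = (-0.1660, 1.1833, -0.8540)
ω' = ω + α·dt = (0.8834, -0.1817, -0.7854)
Hamilton product q⊗(0,ω) = (-0.4077498, -0.9316479, -0.5919860, -0.0729740)
updated quaternion q' = (-0.4583, -0.0648, 0.3981, -0.7920)

p' = (2.6700, 1.1000, -1.3200)
q' = (-0.4583, -0.0648, 0.3981, -0.7920)
v' = (-1.2150, -2.1000, 1.7550)
ω' = (0.8834, -0.1817, -0.7854)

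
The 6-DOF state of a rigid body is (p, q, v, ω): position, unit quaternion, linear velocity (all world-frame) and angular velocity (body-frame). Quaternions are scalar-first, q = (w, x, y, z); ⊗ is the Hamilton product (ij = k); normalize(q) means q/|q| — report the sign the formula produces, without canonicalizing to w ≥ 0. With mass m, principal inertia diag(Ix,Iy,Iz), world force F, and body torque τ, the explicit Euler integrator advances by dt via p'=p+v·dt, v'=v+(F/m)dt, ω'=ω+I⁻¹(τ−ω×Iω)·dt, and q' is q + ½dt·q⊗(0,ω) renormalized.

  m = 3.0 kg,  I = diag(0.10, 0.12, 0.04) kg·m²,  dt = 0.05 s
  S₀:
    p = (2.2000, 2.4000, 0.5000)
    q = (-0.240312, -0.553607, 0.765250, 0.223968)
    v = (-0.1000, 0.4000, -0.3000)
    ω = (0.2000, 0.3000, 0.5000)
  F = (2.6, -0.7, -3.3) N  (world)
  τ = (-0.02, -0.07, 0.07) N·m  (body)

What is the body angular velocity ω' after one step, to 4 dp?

ω' = (0.1960, 0.2683, 0.5860)

ω×(Iω) gyroscopic = (-0.0120, 0.0060, 0.0012)
angular accel α = (-0.0800, -0.6333, 1.7200)
ω + α·dt = (0.1960, 0.2683, 0.5860)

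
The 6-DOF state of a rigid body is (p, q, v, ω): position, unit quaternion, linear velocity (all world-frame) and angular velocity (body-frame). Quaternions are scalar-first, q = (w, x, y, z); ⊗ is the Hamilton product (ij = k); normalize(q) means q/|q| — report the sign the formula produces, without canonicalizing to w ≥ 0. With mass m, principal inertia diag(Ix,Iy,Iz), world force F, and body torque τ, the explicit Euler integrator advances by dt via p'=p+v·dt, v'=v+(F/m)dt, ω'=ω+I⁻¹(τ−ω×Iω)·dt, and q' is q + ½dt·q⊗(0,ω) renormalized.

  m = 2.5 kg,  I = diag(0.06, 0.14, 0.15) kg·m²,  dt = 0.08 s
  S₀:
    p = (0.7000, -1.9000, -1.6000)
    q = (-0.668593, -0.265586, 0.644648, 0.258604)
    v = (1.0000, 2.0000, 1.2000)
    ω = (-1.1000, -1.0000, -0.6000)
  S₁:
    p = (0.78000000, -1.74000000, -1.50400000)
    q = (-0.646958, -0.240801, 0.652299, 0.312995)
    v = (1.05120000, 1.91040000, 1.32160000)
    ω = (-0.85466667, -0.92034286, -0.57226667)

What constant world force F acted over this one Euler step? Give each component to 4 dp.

F = (1.6000, -2.8000, 3.8000)

v₁ − v₀ = (0.05120000, -0.08960000, 0.12160000)
F = m·Δv/dt = (1.6000, -2.8000, 3.8000)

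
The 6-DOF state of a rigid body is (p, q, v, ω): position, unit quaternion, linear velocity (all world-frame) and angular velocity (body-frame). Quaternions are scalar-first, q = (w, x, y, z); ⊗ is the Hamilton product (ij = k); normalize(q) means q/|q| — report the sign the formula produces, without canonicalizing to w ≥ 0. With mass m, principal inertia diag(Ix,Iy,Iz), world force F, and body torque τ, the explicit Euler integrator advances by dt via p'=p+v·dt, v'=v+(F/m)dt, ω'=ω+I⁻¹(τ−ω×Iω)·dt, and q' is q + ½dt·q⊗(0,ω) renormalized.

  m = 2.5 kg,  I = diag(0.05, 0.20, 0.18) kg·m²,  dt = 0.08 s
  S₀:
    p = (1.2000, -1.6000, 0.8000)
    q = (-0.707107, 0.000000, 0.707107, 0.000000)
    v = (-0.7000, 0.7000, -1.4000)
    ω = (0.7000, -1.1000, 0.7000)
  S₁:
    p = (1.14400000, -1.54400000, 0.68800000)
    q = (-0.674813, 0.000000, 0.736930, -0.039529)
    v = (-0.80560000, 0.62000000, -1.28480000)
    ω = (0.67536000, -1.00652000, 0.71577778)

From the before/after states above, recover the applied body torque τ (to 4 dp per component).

τ = (0.0000, 0.1700, -0.0800)

Δω = ω₁−ω₀ = (-0.02464000, 0.09348000, 0.01577778)
gyro term ω₀×Iω₀ = (0.0154, -0.0637, -0.1155)
τ = I·(Δω/dt) + ω₀×(Iω₀) = (0.0000, 0.1700, -0.0800)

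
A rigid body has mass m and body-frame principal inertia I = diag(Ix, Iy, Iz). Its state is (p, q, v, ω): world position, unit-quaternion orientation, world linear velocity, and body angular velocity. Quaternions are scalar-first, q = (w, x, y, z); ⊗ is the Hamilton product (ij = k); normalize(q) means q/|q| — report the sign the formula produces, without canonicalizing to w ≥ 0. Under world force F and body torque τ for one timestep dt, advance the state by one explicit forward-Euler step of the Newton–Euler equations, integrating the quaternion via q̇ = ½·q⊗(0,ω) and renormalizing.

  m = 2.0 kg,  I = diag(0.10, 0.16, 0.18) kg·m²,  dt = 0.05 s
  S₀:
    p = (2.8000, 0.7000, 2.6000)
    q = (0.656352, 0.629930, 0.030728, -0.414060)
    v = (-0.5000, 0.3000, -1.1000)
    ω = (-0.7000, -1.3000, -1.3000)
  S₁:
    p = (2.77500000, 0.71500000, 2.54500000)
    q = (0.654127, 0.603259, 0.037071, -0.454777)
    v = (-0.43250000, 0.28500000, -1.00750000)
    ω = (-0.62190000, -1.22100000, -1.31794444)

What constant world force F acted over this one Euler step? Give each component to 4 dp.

F = (2.7000, -0.6000, 3.7000)

Δv = v₁−v₀ = (0.06750000, -0.01500000, 0.09250000)
m·(v₁−v₀)/dt = (2.7000, -0.6000, 3.7000)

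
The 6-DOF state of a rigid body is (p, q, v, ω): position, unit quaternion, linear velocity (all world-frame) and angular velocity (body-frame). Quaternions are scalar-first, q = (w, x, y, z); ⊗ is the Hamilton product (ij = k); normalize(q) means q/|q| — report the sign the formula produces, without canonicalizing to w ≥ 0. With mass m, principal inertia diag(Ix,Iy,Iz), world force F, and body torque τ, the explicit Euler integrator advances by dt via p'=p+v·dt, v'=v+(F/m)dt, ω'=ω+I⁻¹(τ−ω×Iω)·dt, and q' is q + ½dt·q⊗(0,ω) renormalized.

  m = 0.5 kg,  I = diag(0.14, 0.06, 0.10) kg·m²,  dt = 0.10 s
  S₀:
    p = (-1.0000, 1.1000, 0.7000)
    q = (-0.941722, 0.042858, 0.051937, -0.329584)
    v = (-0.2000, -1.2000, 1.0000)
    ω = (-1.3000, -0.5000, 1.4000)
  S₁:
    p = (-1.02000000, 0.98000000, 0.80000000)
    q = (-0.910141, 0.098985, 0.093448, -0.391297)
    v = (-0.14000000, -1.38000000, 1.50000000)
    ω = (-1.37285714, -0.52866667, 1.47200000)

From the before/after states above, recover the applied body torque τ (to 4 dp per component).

ω₁ − ω₀ = (-0.07285714, -0.02866667, 0.07200000)
precession coupling = (-0.0280, -0.0728, -0.0520)
τ = I·(Δω/dt) + ω₀×(Iω₀) = (-0.1300, -0.0900, 0.0200)

τ = (-0.1300, -0.0900, 0.0200)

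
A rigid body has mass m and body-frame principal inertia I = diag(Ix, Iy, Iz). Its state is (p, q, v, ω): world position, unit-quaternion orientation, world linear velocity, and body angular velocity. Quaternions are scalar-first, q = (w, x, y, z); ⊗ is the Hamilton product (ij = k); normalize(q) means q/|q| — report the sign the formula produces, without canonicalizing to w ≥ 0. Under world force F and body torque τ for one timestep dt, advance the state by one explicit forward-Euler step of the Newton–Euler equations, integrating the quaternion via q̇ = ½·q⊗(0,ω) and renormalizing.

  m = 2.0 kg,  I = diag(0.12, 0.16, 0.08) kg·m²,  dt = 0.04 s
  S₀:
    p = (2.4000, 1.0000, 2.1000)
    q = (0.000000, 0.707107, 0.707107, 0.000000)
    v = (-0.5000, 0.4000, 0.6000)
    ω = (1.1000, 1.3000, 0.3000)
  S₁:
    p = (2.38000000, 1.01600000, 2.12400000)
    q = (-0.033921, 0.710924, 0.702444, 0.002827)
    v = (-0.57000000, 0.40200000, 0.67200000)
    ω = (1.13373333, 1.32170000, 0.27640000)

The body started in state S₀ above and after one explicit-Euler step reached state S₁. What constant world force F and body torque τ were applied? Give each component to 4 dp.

F = (-3.5000, 0.1000, 3.6000)
τ = (0.0700, 0.1000, 0.0100)

Δω = ω₁−ω₀ = (0.03373333, 0.02170000, -0.02360000)
gyro term ω₀×Iω₀ = (-0.0312, 0.0132, 0.0572)
τ = I·(Δω/dt) + ω₀×(Iω₀) = (0.0700, 0.1000, 0.0100)
v₁ − v₀ = (-0.07000000, 0.00200000, 0.07200000)
F = m·Δv/dt = (-3.5000, 0.1000, 3.6000)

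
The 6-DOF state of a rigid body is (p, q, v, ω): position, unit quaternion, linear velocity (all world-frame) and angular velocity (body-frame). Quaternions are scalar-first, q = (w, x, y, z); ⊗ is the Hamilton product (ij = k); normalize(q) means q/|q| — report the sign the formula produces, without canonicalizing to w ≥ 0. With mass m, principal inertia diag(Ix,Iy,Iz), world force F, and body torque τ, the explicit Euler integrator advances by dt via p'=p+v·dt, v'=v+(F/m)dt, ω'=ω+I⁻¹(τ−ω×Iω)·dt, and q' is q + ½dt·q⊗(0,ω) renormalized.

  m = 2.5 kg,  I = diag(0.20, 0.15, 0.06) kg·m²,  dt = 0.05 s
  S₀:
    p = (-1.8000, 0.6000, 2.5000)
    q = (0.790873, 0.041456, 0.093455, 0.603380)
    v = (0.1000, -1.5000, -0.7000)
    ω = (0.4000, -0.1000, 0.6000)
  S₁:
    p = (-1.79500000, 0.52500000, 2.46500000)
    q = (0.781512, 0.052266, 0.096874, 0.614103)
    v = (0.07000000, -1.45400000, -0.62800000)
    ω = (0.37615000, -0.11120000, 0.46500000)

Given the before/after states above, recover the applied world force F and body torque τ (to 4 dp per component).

Δv = v₁−v₀ = (-0.03000000, 0.04600000, 0.07200000)
m·(v₁−v₀)/dt = (-1.5000, 2.3000, 3.6000)
ω₁ − ω₀ = (-0.02385000, -0.01120000, -0.13500000)
precession coupling = (0.0054, 0.0336, 0.0020)
applied torque τ = (-0.0900, 0.0000, -0.1600)

F = (-1.5000, 2.3000, 3.6000)
τ = (-0.0900, 0.0000, -0.1600)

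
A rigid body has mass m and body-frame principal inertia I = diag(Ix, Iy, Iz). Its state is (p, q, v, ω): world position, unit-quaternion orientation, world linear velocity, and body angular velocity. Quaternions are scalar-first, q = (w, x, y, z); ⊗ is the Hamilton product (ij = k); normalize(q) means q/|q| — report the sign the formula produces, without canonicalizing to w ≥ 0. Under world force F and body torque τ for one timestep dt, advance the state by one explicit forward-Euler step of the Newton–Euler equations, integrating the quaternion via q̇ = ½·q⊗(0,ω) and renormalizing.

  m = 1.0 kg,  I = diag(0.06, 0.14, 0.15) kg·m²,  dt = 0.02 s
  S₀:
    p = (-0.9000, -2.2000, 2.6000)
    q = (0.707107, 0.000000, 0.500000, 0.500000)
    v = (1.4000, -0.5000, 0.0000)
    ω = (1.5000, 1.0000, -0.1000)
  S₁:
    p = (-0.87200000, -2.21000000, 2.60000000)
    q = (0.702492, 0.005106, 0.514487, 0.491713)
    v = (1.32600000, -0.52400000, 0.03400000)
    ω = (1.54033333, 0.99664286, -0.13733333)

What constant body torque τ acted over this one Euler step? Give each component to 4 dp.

Δω = ω₁−ω₀ = (0.04033333, -0.00335714, -0.03733333)
gyro term ω₀×Iω₀ = (-0.0010, 0.0135, 0.1200)
τ = I·(Δω/dt) + ω₀×(Iω₀) = (0.1200, -0.0100, -0.1600)

τ = (0.1200, -0.0100, -0.1600)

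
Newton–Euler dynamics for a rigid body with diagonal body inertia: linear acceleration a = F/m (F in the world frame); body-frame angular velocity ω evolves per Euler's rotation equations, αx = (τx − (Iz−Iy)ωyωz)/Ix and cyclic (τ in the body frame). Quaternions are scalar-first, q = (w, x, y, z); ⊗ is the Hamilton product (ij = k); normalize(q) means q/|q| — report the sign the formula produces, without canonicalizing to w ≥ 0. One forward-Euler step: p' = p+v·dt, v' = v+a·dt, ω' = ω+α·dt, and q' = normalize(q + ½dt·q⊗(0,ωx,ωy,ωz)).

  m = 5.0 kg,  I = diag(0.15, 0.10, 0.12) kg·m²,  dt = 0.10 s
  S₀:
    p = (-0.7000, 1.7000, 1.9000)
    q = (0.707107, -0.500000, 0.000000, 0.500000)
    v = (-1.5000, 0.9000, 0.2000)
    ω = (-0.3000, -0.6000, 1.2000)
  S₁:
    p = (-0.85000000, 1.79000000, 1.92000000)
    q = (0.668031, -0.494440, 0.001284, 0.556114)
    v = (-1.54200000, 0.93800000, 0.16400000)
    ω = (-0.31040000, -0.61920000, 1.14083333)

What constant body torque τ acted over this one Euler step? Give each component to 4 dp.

τ = (-0.0300, -0.0300, -0.0800)

Δω = ω₁−ω₀ = (-0.01040000, -0.01920000, -0.05916667)
ω₀×(Iω₀) = (-0.0144, -0.0108, -0.0090)
τ = I·(Δω/dt) + ω₀×(Iω₀) = (-0.0300, -0.0300, -0.0800)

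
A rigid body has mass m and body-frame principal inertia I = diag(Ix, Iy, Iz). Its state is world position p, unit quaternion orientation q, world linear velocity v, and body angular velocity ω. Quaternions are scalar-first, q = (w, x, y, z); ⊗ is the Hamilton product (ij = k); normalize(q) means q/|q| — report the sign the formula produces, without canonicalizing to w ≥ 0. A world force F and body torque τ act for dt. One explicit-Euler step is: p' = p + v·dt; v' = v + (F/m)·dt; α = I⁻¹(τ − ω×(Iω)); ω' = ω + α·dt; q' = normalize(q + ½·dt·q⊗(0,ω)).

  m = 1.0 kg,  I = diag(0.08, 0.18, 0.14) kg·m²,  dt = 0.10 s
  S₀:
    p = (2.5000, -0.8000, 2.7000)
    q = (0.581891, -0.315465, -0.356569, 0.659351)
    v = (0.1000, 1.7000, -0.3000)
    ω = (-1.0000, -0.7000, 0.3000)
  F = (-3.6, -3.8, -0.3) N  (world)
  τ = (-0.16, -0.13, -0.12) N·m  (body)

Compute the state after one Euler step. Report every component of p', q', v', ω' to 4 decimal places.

a = F/m = (-3.6000, -3.8000, -0.3000)
p' = p + v·dt = (2.5100, -0.6300, 2.6700)
v + (F/m)dt = (-0.2600, 1.3200, -0.3300)
precession coupling ω×(Iω) = (0.0084, 0.0180, 0.0700)
(τ − ω×Iω)/I = (-2.1050, -0.8222, -1.3571)
ω' = ω + α·dt = (-1.2105, -0.7822, 0.1643)
q⊗(0,ω) = (-0.7628686, -0.2273160, -0.9720352, 0.0388238)
q + ½dt·q⊗(0,ω), renormalized = (0.5427, -0.3262, -0.4044, 0.6600)

p' = (2.5100, -0.6300, 2.6700)
q' = (0.5427, -0.3262, -0.4044, 0.6600)
v' = (-0.2600, 1.3200, -0.3300)
ω' = (-1.2105, -0.7822, 0.1643)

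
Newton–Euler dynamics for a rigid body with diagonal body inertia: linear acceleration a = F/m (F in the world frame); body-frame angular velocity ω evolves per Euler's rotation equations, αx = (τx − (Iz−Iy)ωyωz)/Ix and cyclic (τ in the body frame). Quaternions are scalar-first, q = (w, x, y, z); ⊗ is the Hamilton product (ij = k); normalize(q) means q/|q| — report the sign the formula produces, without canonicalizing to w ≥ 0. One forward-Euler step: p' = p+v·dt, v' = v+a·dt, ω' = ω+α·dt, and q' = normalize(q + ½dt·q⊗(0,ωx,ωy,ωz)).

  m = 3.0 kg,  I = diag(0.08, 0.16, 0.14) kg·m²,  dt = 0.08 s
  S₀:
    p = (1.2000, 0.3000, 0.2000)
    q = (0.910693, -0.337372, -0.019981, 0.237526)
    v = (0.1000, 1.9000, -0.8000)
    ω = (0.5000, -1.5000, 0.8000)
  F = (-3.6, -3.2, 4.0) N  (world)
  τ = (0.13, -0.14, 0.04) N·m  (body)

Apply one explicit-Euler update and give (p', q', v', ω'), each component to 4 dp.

p + v·dt = (1.2080, 0.4520, 0.1360)
new velocity v' = (0.0040, 1.8147, -0.6933)
ω×(Iω) gyroscopic = (0.0240, -0.0240, -0.0600)
(τ − ω×Iω)/I = (1.3250, -0.7250, 0.7143)
ω + α·dt = (0.6060, -1.5580, 0.8571)
2q̇ = q⊗(0,ω) = (-0.0513063, 0.7956507, -0.9773789, 1.2446029)
updated quaternion q' = (0.9064, -0.3048, -0.0589, 0.2866)

p' = (1.2080, 0.4520, 0.1360)
q' = (0.9064, -0.3048, -0.0589, 0.2866)
v' = (0.0040, 1.8147, -0.6933)
ω' = (0.6060, -1.5580, 0.8571)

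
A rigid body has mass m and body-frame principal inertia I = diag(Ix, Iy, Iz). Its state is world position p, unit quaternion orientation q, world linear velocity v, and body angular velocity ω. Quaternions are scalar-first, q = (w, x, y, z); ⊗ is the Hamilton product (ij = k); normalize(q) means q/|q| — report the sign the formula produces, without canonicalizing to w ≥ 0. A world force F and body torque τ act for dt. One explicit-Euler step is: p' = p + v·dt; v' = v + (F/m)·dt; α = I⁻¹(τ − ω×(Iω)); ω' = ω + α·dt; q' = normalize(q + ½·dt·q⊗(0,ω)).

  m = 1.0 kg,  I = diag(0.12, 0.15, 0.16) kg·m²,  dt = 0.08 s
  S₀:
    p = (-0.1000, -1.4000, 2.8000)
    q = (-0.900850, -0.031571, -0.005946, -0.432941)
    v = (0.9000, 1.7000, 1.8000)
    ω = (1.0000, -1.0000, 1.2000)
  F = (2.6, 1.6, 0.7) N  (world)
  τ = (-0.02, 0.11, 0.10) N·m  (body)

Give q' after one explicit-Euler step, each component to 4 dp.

q' = (-0.8766, -0.0850, 0.0142, -0.4734)

q⊗(0,ω) = (0.5451542, -1.3409262, 0.5057942, -1.0435030)
updated quaternion q' = (-0.8766, -0.0850, 0.0142, -0.4734)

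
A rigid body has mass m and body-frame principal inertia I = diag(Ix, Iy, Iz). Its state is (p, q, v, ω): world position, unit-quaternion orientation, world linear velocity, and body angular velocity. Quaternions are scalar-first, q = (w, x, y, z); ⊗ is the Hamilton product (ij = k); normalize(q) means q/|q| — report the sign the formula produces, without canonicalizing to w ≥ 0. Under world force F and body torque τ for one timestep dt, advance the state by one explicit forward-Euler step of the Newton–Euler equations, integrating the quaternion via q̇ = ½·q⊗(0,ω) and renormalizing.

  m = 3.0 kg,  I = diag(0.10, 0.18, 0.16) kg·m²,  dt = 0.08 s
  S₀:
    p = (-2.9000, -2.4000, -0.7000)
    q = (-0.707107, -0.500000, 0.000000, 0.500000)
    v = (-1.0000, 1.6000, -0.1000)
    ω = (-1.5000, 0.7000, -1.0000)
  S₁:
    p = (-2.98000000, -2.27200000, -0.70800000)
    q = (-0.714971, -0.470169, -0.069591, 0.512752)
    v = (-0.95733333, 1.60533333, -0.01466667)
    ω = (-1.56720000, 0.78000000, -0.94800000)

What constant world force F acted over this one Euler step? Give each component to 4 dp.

F = (1.6000, 0.2000, 3.2000)

Δv = v₁−v₀ = (0.04266667, 0.00533333, 0.08533333)
applied force F = (1.6000, 0.2000, 3.2000)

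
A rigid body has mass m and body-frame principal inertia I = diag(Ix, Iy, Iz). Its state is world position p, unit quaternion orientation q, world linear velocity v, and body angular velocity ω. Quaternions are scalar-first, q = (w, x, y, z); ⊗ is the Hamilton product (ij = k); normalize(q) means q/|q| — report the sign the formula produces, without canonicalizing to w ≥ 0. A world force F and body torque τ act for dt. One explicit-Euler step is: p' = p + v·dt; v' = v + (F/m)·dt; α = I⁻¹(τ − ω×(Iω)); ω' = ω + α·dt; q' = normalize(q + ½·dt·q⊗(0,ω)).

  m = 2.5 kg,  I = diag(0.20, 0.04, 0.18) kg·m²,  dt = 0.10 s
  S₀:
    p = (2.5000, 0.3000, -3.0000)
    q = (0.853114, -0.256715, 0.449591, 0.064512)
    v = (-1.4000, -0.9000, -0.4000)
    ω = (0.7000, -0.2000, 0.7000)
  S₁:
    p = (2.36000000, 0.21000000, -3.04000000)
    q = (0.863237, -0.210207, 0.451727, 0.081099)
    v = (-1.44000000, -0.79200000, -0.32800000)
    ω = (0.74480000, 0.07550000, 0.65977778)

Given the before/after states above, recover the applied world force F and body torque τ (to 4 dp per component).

v₁ − v₀ = (-0.04000000, 0.10800000, 0.07200000)
F = m·Δv/dt = (-1.0000, 2.7000, 1.8000)
rate change Δω = (0.04480000, 0.27550000, -0.04022222)
ω₀×(Iω₀) = (-0.0196, 0.0098, 0.0224)
τ = I·(Δω/dt) + ω₀×(Iω₀) = (0.0700, 0.1200, -0.0500)

F = (-1.0000, 2.7000, 1.8000)
τ = (0.0700, 0.1200, -0.0500)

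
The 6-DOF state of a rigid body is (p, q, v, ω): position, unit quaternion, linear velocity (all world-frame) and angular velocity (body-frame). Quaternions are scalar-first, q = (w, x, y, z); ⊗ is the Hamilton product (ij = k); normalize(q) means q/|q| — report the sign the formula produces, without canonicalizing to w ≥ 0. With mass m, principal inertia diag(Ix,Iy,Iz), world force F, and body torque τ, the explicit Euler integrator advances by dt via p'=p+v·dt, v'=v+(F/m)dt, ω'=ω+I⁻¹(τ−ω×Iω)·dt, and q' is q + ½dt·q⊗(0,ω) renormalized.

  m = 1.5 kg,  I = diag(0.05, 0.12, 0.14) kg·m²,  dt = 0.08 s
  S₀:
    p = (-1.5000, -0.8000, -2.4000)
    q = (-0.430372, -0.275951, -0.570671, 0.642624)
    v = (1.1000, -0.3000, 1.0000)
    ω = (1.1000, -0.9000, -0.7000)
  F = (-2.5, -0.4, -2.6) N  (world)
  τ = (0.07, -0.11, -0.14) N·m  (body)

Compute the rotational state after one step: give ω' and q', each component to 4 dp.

ω' = (1.1918, -1.0195, -0.7404)
q' = (-0.4199, -0.2553, -0.5336, 0.6883)

ω×(Iω) gyroscopic = (0.0126, 0.0693, -0.0693)
α = I⁻¹(τ − ω×Iω) = (1.1480, -1.4942, -0.5050)
new body rate ω' = (1.1918, -1.0195, -0.7404)
2q̇ = q⊗(0,ω) = (0.2397790, 0.5044221, 0.9010555, 1.1773544)
q + ½dt·q⊗(0,ω), renormalized = (-0.4199, -0.2553, -0.5336, 0.6883)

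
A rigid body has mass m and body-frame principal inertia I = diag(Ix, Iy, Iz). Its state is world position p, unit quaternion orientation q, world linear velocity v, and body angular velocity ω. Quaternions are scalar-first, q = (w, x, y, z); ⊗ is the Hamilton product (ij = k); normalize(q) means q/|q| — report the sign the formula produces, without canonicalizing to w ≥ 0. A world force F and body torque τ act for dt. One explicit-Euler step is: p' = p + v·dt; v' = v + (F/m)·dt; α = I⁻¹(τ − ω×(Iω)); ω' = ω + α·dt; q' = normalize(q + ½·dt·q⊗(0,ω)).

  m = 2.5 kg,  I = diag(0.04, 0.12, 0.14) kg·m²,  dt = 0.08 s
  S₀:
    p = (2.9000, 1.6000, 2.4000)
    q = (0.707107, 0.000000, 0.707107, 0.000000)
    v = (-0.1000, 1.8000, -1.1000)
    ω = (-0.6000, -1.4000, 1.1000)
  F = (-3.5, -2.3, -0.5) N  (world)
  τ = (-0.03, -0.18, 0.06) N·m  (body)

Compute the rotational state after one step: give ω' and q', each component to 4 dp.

ω' = (-0.5984, -1.5640, 1.0959)
q' = (0.7446, 0.0141, 0.6656, 0.0479)

(τ − ω×Iω)/I = (0.0200, -2.0500, -0.0514)
new body rate ω' = (-0.5984, -1.5640, 1.0959)
q⊗(0,ω) = (0.9899498, 0.3535535, -0.9899498, 1.2020819)
updated quaternion q' = (0.7446, 0.0141, 0.6656, 0.0479)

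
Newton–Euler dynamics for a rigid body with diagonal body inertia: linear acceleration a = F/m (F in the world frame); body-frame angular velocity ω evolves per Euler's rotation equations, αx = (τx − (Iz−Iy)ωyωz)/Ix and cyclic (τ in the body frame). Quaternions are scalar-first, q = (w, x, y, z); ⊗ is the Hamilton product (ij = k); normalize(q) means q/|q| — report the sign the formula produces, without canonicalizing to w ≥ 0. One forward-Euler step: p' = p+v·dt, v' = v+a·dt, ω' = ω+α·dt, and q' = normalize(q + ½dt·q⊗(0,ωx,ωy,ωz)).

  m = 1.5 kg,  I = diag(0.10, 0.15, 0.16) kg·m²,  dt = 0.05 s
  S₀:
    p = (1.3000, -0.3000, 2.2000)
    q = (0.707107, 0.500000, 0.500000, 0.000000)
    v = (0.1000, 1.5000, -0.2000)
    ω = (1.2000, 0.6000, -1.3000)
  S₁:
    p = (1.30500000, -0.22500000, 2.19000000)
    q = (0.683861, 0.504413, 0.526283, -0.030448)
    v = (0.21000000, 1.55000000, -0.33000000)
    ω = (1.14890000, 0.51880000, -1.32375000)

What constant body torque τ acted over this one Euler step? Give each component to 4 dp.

ω₁ − ω₀ = (-0.05110000, -0.08120000, -0.02375000)
ω₀×(Iω₀) = (-0.0078, 0.0936, 0.0360)
applied torque τ = (-0.1100, -0.1500, -0.0400)

τ = (-0.1100, -0.1500, -0.0400)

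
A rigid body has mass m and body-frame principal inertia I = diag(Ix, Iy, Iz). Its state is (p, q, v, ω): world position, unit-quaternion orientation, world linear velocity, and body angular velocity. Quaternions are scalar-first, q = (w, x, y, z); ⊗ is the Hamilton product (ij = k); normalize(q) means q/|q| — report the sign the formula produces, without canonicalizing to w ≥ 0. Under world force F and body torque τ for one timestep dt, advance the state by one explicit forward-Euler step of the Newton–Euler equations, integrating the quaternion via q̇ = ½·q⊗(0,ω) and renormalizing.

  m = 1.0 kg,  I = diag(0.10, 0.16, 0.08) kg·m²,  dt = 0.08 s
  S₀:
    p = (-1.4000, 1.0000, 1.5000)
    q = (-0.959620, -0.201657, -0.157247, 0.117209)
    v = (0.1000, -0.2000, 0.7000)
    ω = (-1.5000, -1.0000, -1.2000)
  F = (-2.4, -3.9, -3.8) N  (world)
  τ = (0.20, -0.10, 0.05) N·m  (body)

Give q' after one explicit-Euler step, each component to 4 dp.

q⊗(0,ω) = (-0.3190817, 1.7453354, 0.5418181, 1.1173305)
q' = normalize(q + ½dt·q⊗(0,ω)) = (-0.9688, -0.1314, -0.1351, 0.1613)

q' = (-0.9688, -0.1314, -0.1351, 0.1613)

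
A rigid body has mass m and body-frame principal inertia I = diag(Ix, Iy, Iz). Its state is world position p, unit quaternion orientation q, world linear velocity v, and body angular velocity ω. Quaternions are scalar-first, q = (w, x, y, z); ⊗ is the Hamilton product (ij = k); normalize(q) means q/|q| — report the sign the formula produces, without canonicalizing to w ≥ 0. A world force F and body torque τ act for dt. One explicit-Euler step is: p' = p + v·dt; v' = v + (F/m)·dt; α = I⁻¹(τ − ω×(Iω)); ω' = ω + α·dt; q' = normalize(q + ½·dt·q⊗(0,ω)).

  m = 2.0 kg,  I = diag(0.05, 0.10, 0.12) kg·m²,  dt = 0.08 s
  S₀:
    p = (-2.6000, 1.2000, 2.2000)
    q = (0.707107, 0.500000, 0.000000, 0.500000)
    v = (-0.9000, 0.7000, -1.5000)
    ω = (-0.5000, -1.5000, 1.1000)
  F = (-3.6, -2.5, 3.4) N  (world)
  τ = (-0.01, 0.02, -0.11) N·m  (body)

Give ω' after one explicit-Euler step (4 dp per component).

(τ − ω×Iω)/I = (0.4600, -0.1850, -1.2292)
ω' = ω + α·dt = (-0.4632, -1.5148, 1.0017)

ω' = (-0.4632, -1.5148, 1.0017)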